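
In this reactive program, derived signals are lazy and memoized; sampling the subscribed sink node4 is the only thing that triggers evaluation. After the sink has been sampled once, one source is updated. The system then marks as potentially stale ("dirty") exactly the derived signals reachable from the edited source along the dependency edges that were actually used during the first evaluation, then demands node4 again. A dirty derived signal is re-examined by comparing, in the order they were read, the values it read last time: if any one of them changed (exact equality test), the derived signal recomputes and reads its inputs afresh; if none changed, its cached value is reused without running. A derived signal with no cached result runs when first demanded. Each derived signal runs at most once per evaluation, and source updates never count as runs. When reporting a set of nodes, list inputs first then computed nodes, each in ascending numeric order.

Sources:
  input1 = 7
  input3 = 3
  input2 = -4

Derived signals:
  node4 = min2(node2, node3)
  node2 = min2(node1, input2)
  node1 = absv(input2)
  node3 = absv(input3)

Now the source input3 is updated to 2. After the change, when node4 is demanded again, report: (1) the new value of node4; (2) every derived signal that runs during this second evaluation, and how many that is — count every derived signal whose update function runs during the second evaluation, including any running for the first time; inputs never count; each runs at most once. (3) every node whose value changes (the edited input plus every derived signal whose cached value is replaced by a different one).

Demanding node4 again yields -4.
2 derived signals run: node3, node4.
The nodes whose values change: input3, node3.

First demand of the output computes:
  node1 = absv(-4) = 4
  node2 = min2(4, -4) = -4
  node3 = absv(3) = 3
  node4 = min2(-4, 3) = -4

After the edit, cleaning proceeds:
  node3: a read changed (input3 3->2) — executes, giving 2.
  node4: a read changed (node3 3->2) — executes, giving -4 — identical to its old value.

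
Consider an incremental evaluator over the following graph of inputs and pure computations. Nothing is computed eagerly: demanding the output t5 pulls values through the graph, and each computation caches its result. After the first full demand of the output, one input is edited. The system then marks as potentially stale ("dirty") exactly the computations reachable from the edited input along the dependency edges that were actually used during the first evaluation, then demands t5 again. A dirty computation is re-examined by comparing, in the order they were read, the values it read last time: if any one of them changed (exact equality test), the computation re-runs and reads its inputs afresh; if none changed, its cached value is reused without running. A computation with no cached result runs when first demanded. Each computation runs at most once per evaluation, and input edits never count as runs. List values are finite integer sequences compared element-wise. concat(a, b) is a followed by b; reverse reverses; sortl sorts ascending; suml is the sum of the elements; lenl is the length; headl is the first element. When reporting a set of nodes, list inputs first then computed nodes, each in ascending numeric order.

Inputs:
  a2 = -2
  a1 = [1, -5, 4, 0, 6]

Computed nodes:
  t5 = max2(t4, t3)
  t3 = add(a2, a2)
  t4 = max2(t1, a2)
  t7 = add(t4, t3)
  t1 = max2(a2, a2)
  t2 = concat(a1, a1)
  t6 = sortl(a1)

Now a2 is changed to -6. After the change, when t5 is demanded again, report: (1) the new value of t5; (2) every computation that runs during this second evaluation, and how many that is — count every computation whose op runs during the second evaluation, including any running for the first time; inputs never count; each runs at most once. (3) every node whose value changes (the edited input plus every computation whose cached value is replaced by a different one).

Initial pass — values computed on the first demand:
  t1 = max2(-2, -2) = -2
  t3 = add(-2, -2) = -4
  t4 = max2(-2, -2) = -2
  t5 = max2(-2, -4) = -2

Second demand — change propagation:
  t1: re-runs because a2 -2->-6; a2 -2->-6; new result -6.
  t3: re-runs because a2 -2->-6; a2 -2->-6; new result -12.
  t4: re-runs because t1 -2->-6; a2 -2->-6; new result -6.
  t5: re-runs because t4 -2->-6; t3 -4->-12; new result -6.

t5 now evaluates to -6.
Run set: t1, t3, t4, t5 (4 run).
Changed values: a2, t1, t3, t4, t5.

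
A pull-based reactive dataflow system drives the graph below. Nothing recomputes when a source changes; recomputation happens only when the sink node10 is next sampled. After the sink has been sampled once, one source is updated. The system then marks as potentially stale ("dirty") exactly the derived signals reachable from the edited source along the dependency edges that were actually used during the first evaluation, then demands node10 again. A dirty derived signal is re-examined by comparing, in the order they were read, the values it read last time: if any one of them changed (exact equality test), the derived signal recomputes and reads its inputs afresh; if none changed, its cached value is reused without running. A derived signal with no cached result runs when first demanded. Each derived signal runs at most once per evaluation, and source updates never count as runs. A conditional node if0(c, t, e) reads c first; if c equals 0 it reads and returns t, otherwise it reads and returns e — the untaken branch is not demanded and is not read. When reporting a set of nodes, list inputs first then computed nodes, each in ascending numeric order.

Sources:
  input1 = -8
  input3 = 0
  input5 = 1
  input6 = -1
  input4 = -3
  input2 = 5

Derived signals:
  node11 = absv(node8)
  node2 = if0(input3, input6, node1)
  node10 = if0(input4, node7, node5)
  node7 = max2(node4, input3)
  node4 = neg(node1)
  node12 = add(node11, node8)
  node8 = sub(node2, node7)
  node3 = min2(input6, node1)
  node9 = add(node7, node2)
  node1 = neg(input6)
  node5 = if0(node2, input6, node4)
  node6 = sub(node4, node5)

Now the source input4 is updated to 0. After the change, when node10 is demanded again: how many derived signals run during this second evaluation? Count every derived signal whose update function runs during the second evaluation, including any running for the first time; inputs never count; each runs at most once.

Derived signals that run: node7, node10 — 2 in total.
Key observation: a condition flipped, so demand reaches new nodes — node7 runs for the first time.

First evaluation (everything demanded from the output):
  node1 = neg(-1) = 1
  node2 = if0(input3=0 -> then branch input6) = -1
  node4 = neg(1) = -1
  node5 = if0(node2=-1 -> else branch node4) = -1
  node10 = if0(input4=-3 -> else branch node5) = -1

Propagation after the edit:
  node7: demanded for the first time — runs, produces 0.
  node10: runs — input4 -3->0; result 0.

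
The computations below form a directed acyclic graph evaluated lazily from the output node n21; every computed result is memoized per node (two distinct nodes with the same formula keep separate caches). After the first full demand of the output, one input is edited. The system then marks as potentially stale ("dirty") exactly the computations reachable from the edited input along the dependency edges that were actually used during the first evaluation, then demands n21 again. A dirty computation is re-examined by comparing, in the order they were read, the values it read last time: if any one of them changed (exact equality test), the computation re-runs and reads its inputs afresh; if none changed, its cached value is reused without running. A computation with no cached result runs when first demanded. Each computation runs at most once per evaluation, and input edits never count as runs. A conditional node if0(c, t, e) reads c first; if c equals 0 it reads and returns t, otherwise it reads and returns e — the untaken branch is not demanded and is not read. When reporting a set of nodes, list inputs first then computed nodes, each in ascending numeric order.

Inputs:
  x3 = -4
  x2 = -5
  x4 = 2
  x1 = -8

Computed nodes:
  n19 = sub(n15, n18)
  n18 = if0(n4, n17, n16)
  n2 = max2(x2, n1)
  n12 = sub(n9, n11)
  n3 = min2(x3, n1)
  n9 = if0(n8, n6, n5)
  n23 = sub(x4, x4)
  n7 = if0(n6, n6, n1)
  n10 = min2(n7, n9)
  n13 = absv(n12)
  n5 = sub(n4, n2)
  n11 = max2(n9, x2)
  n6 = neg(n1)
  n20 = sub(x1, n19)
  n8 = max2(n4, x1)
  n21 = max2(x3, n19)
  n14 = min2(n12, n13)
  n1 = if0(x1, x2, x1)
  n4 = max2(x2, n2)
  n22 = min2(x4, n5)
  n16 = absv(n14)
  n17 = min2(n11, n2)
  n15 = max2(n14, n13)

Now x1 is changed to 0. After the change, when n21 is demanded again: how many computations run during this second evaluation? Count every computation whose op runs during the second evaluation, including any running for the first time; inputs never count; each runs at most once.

First demand of the output computes:
  n1 = if0(x1=-8 -> else branch x1) = -8
  n2 = max2(-5, -8) = -5
  n4 = max2(-5, -5) = -5
  n5 = sub(-5, -5) = 0
  n8 = max2(-5, -8) = -5
  n9 = if0(n8=-5 -> else branch n5) = 0
  n11 = max2(0, -5) = 0
  n12 = sub(0, 0) = 0
  n13 = absv(0) = 0
  n14 = min2(0, 0) = 0
  n15 = max2(0, 0) = 0
  n16 = absv(0) = 0
  n18 = if0(n4=-5 -> else branch n16) = 0
  n19 = sub(0, 0) = 0
  n21 = max2(-4, 0) = 0

After the edit, cleaning proceeds:
  n1: a read changed (x1 -8->0; x1 -8->0) — executes, giving -5.
  n2: a read changed (n1 -8->-5) — executes, giving -5 — identical to its old value.
  n4: dirty, but its reads are unchanged (x2 unchanged, n2 unchanged); cached -5 stands.
  n5: stays stale; no demand reaches it after the flip.
  n6: had never run; runs now, result 5.
  n8: a read changed (x1 -8->0) — executes, giving 0.
  n9: a read changed (n8 -5->0) — executes, giving 5.
  n11: a read changed (n9 0->5) — executes, giving 5.
  n12: a read changed (n9 0->5; n11 0->5) — executes, giving 0 — identical to its old value.
  n13: dirty, but its reads are unchanged (n12 unchanged); cached 0 stands.
  n14: dirty, but its reads are unchanged (n12 unchanged, n13 unchanged); cached 0 stands.
  n15: dirty, but its reads are unchanged (n14 unchanged, n13 unchanged); cached 0 stands.
  n16: dirty, but its reads are unchanged (n14 unchanged); cached 0 stands.
  n18: dirty, but its reads are unchanged (n4 unchanged, n16 unchanged); cached 0 stands.
  n19: dirty, but its reads are unchanged (n15 unchanged, n18 unchanged); cached 0 stands.
  n21: dirty, but its reads are unchanged (x3 unchanged, n19 unchanged); cached 0 stands.

Note the branch switch — demand abandons n5, which is never re-examined.

7 computations run: n1, n2, n6, n8, n9, n11, n12.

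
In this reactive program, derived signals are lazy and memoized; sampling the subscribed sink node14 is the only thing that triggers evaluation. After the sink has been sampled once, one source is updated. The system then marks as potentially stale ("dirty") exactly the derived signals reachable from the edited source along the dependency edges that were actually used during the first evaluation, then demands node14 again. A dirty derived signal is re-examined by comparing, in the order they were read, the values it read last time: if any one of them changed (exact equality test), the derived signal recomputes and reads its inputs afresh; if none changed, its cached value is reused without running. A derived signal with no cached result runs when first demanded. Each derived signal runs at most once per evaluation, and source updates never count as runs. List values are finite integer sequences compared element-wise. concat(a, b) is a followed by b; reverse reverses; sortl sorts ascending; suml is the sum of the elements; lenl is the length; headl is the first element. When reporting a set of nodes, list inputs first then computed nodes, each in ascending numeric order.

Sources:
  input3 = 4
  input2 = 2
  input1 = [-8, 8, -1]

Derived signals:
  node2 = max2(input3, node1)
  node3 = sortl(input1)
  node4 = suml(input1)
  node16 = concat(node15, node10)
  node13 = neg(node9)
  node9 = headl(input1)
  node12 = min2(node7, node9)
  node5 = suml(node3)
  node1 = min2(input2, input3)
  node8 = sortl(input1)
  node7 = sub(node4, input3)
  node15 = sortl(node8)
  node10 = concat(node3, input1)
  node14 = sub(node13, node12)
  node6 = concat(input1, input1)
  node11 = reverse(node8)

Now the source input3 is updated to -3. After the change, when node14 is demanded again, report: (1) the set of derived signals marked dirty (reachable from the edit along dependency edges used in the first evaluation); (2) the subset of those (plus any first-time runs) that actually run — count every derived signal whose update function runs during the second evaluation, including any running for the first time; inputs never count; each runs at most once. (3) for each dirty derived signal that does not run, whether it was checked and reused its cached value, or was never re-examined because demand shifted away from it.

First demand of the output computes:
  node4 = suml([-8, 8, -1]) = -1
  node7 = sub(-1, 4) = -5
  node9 = headl([-8, 8, -1]) = -8
  node12 = min2(-5, -8) = -8
  node13 = neg(-8) = 8
  node14 = sub(8, -8) = 16

After the edit, cleaning proceeds:
  node7: a read changed (input3 4->-3) — executes, giving 2.
  node12: a read changed (node7 -5->2) — executes, giving -8 — identical to its old value.
  node14: dirty, but its reads are unchanged (node13 unchanged, node12 unchanged); cached 16 stands.

Note the absorption at node12: it re-runs yet its value is the same, leaving the output's value untouched.

The edit dirties: node7, node12, node14.
2 derived signals run: node7, node12.
Cache hits after checking: node14.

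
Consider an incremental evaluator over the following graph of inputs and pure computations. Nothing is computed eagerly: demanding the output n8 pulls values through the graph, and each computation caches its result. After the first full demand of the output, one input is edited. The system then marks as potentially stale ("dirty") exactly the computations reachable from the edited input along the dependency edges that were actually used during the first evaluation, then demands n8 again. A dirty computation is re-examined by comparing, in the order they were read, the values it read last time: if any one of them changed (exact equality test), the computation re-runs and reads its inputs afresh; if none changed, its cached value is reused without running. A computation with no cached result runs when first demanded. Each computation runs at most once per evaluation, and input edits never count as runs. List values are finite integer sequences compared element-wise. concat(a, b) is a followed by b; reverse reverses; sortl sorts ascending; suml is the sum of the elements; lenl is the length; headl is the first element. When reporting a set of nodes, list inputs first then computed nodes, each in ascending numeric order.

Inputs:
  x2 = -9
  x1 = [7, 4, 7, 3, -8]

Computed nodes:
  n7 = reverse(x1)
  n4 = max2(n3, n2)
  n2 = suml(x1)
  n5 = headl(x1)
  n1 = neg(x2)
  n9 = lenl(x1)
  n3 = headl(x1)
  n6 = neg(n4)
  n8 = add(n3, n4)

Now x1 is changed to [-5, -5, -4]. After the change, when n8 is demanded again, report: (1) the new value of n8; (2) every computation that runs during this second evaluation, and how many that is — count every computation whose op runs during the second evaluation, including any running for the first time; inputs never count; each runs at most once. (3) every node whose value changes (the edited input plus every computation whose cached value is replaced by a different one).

Initial pass — values computed on the first demand:
  n2 = suml([7, 4, 7, 3, -8]) = 13
  n3 = headl([7, 4, 7, 3, -8]) = 7
  n4 = max2(7, 13) = 13
  n8 = add(7, 13) = 20

Second demand — change propagation:
  n2: re-runs because x1 [7, 4, 7, 3, -8]->[-5, -5, -4]; new result -14.
  n3: re-runs because x1 [7, 4, 7, 3, -8]->[-5, -5, -4]; new result -5.
  n4: re-runs because n3 7->-5; n2 13->-14; new result -5.
  n8: re-runs because n3 7->-5; n4 13->-5; new result -10.

n8 now evaluates to -10.
Run set: n2, n3, n4, n8 (4 run).
Changed values: x1, n2, n3, n4, n8.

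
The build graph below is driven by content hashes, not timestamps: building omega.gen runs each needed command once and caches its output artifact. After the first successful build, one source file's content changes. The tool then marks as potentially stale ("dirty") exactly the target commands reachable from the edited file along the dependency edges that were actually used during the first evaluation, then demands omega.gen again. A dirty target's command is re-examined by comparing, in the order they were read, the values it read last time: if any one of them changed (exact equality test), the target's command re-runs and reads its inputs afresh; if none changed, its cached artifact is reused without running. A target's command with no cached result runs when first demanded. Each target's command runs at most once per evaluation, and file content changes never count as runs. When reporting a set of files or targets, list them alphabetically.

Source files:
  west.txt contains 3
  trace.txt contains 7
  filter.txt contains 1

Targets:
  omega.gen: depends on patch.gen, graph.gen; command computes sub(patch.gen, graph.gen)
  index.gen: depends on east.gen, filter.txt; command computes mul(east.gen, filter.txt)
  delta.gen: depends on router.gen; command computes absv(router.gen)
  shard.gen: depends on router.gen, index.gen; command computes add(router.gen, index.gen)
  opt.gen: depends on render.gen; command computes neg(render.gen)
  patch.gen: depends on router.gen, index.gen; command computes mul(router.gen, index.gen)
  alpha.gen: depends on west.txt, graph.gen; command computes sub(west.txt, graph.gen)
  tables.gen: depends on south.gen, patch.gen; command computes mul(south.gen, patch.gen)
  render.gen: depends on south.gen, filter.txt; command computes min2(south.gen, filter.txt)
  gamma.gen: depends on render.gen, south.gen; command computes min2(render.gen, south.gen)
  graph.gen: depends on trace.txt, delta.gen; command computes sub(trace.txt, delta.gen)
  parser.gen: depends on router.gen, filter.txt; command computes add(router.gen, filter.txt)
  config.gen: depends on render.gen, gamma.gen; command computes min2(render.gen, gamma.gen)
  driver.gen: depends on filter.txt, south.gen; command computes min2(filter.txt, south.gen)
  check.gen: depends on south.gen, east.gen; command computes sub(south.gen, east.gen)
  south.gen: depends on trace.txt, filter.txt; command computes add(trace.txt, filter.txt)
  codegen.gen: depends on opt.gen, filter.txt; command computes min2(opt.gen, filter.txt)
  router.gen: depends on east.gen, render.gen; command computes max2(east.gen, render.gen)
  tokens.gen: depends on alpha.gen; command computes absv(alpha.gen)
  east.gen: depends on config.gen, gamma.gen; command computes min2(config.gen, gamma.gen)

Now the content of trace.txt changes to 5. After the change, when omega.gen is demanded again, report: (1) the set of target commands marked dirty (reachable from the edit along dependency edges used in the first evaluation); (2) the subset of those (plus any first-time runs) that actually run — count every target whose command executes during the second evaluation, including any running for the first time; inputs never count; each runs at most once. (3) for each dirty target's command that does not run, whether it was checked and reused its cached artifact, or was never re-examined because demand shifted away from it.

Dirty set: config.gen, delta.gen, east.gen, gamma.gen, graph.gen, index.gen, omega.gen, patch.gen, render.gen, router.gen, south.gen.
Run set: gamma.gen, graph.gen, omega.gen, render.gen, south.gen (5 run).
Re-examined without running (cache reused): config.gen, delta.gen, east.gen, index.gen, patch.gen, router.gen.
The important point: at config.gen every value read last time is unchanged, so the dirty flag clears without a run.

Initial pass — values computed on the first demand:
  south.gen = add(7, 1) = 8
  render.gen = min2(8, 1) = 1
  gamma.gen = min2(1, 8) = 1
  config.gen = min2(1, 1) = 1
  east.gen = min2(1, 1) = 1
  index.gen = mul(1, 1) = 1
  router.gen = max2(1, 1) = 1
  delta.gen = absv(1) = 1
  graph.gen = sub(7, 1) = 6
  patch.gen = mul(1, 1) = 1
  omega.gen = sub(1, 6) = -5

Second demand — change propagation:
  south.gen: re-runs because trace.txt 7->5; new result 6.
  render.gen: re-runs because south.gen 8->6; new result 1 (unchanged).
  gamma.gen: re-runs because south.gen 8->6; new result 1 (unchanged).
  config.gen: re-examined; everything it read last time is the same (render.gen unchanged, gamma.gen unchanged) — cache 1 kept, no run.
  east.gen: re-examined; everything it read last time is the same (config.gen unchanged, gamma.gen unchanged) — cache 1 kept, no run.
  index.gen: re-examined; everything it read last time is the same (east.gen unchanged, filter.txt unchanged) — cache 1 kept, no run.
  router.gen: re-examined; everything it read last time is the same (east.gen unchanged, render.gen unchanged) — cache 1 kept, no run.
  delta.gen: re-examined; everything it read last time is the same (router.gen unchanged) — cache 1 kept, no run.
  graph.gen: re-runs because trace.txt 7->5; new result 4.
  patch.gen: re-examined; everything it read last time is the same (router.gen unchanged, index.gen unchanged) — cache 1 kept, no run.
  omega.gen: re-runs because graph.gen 6->4; new result -3.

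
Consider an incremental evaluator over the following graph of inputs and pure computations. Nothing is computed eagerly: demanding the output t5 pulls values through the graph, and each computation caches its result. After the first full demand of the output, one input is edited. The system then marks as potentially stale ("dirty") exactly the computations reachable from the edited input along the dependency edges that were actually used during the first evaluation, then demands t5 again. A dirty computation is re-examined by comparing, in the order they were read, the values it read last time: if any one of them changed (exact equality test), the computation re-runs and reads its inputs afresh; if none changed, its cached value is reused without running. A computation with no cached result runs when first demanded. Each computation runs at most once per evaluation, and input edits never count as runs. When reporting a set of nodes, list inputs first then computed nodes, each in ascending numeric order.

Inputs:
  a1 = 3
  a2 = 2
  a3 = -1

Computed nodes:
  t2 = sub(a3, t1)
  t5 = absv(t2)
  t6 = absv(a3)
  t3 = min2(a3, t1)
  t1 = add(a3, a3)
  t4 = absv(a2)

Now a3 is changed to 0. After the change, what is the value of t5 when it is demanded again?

Initial pass — values computed on the first demand:
  t1 = add(-1, -1) = -2
  t2 = sub(-1, -2) = 1
  t5 = absv(1) = 1

Second demand — change propagation:
  t1: re-runs because a3 -1->0; a3 -1->0; new result 0.
  t2: re-runs because a3 -1->0; t1 -2->0; new result 0.
  t5: re-runs because t2 1->0; new result 0.

t5 now evaluates to 0.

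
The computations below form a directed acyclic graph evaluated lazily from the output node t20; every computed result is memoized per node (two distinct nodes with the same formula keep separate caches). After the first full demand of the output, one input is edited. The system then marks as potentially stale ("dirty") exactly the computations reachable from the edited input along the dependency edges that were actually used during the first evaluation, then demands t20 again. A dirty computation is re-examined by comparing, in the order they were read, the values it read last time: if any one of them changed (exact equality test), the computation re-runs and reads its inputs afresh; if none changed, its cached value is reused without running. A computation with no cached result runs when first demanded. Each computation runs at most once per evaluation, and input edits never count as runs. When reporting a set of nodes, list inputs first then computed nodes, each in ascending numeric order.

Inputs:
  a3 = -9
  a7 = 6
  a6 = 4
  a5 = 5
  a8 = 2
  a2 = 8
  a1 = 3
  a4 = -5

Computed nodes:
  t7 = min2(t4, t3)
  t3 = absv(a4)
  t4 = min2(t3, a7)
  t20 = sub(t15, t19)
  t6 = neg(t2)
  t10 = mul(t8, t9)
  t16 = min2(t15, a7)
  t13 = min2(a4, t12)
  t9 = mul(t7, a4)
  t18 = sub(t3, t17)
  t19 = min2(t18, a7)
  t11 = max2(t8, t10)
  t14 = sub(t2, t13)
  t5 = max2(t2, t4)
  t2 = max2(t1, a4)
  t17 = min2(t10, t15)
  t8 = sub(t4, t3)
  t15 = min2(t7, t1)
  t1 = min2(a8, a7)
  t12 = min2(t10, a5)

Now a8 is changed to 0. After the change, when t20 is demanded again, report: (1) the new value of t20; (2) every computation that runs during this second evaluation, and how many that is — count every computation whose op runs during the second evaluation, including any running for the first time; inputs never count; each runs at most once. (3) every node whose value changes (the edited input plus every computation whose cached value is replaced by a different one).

Demanding t20 again yields -5.
4 computations run: t1, t15, t17, t20.
The nodes whose values change: a8, t1, t15, t20.
Note where the cutoff bites: t18 is checked, finds nothing changed, and keeps its cache.

First demand of the output computes:
  t1 = min2(2, 6) = 2
  t3 = absv(-5) = 5
  t4 = min2(5, 6) = 5
  t7 = min2(5, 5) = 5
  t8 = sub(5, 5) = 0
  t9 = mul(5, -5) = -25
  t10 = mul(0, -25) = 0
  t15 = min2(5, 2) = 2
  t17 = min2(0, 2) = 0
  t18 = sub(5, 0) = 5
  t19 = min2(5, 6) = 5
  t20 = sub(2, 5) = -3

After the edit, cleaning proceeds:
  t1: a read changed (a8 2->0) — executes, giving 0.
  t15: a read changed (t1 2->0) — executes, giving 0.
  t17: a read changed (t15 2->0) — executes, giving 0 — identical to its old value.
  t18: dirty, but its reads are unchanged (t3 unchanged, t17 unchanged); cached 5 stands.
  t19: dirty, but its reads are unchanged (t18 unchanged, a7 unchanged); cached 5 stands.
  t20: a read changed (t15 2->0) — executes, giving -5.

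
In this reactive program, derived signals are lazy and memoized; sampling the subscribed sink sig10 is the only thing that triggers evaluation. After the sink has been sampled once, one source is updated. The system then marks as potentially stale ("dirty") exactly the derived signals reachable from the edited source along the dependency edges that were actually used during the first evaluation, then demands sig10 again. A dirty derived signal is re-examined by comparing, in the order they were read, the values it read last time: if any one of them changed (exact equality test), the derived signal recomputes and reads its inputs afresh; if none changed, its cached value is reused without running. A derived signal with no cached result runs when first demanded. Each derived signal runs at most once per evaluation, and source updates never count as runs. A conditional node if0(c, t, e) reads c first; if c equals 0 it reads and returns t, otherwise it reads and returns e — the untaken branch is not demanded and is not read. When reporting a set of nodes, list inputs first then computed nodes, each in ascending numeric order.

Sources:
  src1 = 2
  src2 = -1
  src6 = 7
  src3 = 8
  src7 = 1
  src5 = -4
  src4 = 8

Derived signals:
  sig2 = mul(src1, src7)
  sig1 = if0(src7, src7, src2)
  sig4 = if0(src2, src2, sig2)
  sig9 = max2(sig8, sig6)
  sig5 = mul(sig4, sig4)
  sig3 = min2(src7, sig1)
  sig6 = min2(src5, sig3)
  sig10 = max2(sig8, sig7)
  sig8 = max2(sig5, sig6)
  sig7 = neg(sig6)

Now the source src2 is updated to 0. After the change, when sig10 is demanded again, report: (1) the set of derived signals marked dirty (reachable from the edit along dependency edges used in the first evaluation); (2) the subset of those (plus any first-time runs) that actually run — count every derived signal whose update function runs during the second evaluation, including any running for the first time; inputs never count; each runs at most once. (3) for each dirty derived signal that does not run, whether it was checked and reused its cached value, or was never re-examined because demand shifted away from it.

The edit dirties: sig1, sig3, sig4, sig5, sig6, sig7, sig8, sig10.
7 derived signals run: sig1, sig3, sig4, sig5, sig6, sig8, sig10.
Cache hits after checking: sig7.
Note where the cutoff bites: sig7 is checked, finds nothing changed, and keeps its cache.

First demand of the output computes:
  sig1 = if0(src7=1 -> else branch src2) = -1
  sig2 = mul(2, 1) = 2
  sig3 = min2(1, -1) = -1
  sig4 = if0(src2=-1 -> else branch sig2) = 2
  sig5 = mul(2, 2) = 4
  sig6 = min2(-4, -1) = -4
  sig7 = neg(-4) = 4
  sig8 = max2(4, -4) = 4
  sig10 = max2(4, 4) = 4

After the edit, cleaning proceeds:
  sig1: a read changed (src2 -1->0) — executes, giving 0.
  sig3: a read changed (sig1 -1->0) — executes, giving 0.
  sig4: a read changed (src2 -1->0) — executes, giving 0.
  sig5: a read changed (sig4 2->0; sig4 2->0) — executes, giving 0.
  sig6: a read changed (sig3 -1->0) — executes, giving -4 — identical to its old value.
  sig7: dirty, but its reads are unchanged (sig6 unchanged); cached 4 stands.
  sig8: a read changed (sig5 4->0) — executes, giving 0.
  sig10: a read changed (sig8 4->0) — executes, giving 4 — identical to its old value.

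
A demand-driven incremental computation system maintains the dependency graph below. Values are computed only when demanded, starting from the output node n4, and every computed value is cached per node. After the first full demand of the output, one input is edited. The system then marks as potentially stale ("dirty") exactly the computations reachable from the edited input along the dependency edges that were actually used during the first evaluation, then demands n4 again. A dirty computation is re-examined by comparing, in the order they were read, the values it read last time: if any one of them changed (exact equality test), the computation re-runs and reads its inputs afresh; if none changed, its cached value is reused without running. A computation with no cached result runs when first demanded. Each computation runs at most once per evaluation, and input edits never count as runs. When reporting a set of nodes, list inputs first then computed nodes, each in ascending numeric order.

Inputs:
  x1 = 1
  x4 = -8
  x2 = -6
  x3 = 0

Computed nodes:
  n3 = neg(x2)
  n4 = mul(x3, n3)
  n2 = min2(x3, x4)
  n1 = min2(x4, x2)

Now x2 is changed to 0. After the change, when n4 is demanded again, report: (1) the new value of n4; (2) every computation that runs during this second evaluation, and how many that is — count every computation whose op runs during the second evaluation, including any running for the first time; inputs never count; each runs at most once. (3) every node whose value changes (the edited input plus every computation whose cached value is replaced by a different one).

New value of n4: 0.
Computations that run: n3, n4 — 2 in total.
Values that change: x2, n3.

First evaluation (everything demanded from the output):
  n3 = neg(-6) = 6
  n4 = mul(0, 6) = 0

Propagation after the edit:
  n3: runs — x2 -6->0; result 0.
  n4: runs — n3 6->0; result 0 (same value as before).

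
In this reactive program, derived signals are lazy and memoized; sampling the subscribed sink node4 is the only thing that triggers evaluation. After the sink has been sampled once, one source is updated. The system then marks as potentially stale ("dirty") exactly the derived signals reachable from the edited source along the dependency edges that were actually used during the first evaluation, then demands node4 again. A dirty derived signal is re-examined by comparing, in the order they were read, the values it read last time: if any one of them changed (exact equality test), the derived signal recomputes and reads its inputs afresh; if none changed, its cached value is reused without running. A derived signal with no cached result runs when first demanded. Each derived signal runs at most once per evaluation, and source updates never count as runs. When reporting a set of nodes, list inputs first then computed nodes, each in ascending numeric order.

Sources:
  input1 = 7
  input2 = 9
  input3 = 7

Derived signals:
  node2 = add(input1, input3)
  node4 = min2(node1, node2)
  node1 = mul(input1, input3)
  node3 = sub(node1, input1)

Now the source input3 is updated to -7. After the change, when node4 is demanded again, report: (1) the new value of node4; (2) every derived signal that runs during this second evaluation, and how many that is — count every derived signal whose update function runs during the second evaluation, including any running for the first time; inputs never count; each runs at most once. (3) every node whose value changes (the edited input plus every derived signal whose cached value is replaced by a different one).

Demanding node4 again yields -49.
3 derived signals run: node1, node2, node4.
The nodes whose values change: input3, node1, node2, node4.

First demand of the output computes:
  node1 = mul(7, 7) = 49
  node2 = add(7, 7) = 14
  node4 = min2(49, 14) = 14

After the edit, cleaning proceeds:
  node1: a read changed (input3 7->-7) — executes, giving -49.
  node2: a read changed (input3 7->-7) — executes, giving 0.
  node4: a read changed (node1 49->-49; node2 14->0) — executes, giving -49.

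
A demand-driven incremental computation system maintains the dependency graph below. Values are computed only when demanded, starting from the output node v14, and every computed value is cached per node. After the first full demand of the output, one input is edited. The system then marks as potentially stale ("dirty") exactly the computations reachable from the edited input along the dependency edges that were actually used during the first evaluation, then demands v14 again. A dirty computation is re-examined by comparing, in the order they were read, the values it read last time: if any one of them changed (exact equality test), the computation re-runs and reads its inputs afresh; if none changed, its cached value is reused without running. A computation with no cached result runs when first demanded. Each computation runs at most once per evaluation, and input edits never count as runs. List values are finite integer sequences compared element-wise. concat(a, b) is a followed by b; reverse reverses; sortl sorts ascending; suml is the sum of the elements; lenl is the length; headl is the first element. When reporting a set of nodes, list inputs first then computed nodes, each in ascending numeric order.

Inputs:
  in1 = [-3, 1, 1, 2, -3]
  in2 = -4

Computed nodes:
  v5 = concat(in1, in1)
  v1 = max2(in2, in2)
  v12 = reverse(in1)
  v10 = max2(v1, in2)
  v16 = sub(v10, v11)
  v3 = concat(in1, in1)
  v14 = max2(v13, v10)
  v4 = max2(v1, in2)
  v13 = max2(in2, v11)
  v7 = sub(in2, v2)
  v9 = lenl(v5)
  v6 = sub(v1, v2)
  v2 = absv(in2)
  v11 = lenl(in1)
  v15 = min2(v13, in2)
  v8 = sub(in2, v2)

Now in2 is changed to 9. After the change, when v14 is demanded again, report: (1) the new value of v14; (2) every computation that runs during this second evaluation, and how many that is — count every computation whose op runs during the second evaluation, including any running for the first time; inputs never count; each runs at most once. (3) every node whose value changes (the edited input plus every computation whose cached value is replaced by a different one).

First evaluation (everything demanded from the output):
  v1 = max2(-4, -4) = -4
  v10 = max2(-4, -4) = -4
  v11 = lenl([-3, 1, 1, 2, -3]) = 5
  v13 = max2(-4, 5) = 5
  v14 = max2(5, -4) = 5

Propagation after the edit:
  v1: runs — in2 -4->9; in2 -4->9; result 9.
  v10: runs — v1 -4->9; in2 -4->9; result 9.
  v13: runs — in2 -4->9; result 9.
  v14: runs — v13 5->9; v10 -4->9; result 9.

New value of v14: 9.
Computations that run: v1, v10, v13, v14 — 4 in total.
Values that change: in2, v1, v10, v13, v14.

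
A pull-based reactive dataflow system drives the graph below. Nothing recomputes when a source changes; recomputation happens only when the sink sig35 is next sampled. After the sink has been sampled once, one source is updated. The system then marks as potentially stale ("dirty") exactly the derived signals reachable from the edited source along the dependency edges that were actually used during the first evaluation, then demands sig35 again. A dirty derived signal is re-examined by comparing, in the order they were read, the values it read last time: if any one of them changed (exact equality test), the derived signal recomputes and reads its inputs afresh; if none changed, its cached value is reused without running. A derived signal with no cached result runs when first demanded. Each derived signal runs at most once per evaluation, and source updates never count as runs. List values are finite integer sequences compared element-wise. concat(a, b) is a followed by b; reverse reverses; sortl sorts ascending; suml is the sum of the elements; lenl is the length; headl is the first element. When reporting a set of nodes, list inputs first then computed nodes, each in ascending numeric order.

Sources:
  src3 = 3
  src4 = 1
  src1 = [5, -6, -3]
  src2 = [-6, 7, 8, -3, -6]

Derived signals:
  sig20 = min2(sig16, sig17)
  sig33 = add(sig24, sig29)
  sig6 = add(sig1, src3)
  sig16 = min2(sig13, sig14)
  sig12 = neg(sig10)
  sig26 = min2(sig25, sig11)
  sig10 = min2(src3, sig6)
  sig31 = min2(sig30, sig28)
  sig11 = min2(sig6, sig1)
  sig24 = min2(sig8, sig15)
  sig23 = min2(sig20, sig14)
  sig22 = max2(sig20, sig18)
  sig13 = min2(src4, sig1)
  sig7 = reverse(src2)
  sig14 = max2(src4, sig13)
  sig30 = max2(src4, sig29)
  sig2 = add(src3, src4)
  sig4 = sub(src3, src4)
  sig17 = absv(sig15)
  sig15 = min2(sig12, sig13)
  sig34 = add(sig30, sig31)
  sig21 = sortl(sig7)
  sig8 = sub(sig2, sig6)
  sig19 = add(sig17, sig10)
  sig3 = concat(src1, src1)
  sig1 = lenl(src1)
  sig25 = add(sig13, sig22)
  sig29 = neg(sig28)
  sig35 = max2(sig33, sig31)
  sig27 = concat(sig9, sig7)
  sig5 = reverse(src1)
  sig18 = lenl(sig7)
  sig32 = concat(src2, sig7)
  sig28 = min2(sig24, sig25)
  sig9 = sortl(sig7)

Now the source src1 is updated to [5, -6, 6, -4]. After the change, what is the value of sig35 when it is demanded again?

First evaluation (everything demanded from the output):
  sig1 = lenl([5, -6, -3]) = 3
  sig2 = add(3, 1) = 4
  sig6 = add(3, 3) = 6
  sig7 = reverse([-6, 7, 8, -3, -6]) = [-6, -3, 8, 7, -6]
  sig8 = sub(4, 6) = -2
  sig10 = min2(3, 6) = 3
  sig12 = neg(3) = -3
  sig13 = min2(1, 3) = 1
  sig14 = max2(1, 1) = 1
  sig15 = min2(-3, 1) = -3
  sig16 = min2(1, 1) = 1
  sig17 = absv(-3) = 3
  sig18 = lenl([-6, -3, 8, 7, -6]) = 5
  sig20 = min2(1, 3) = 1
  sig22 = max2(1, 5) = 5
  sig24 = min2(-2, -3) = -3
  sig25 = add(1, 5) = 6
  sig28 = min2(-3, 6) = -3
  sig29 = neg(-3) = 3
  sig30 = max2(1, 3) = 3
  sig31 = min2(3, -3) = -3
  sig33 = add(-3, 3) = 0
  sig35 = max2(0, -3) = 0

Propagation after the edit:
  sig1: runs — src1 [5, -6, -3]->[5, -6, 6, -4]; result 4.
  sig6: runs — sig1 3->4; result 7.
  sig8: runs — sig6 6->7; result -3.
  sig10: runs — sig6 6->7; result 3 (same value as before).
  sig12: checked — values it read are unchanged (sig10 unchanged); reused cached -3 without running.
  sig13: runs — sig1 3->4; result 1 (same value as before).
  sig14: checked — values it read are unchanged (src4 unchanged, sig13 unchanged); reused cached 1 without running.
  sig15: checked — values it read are unchanged (sig12 unchanged, sig13 unchanged); reused cached -3 without running.
  sig16: checked — values it read are unchanged (sig13 unchanged, sig14 unchanged); reused cached 1 without running.
  sig17: checked — values it read are unchanged (sig15 unchanged); reused cached 3 without running.
  sig20: checked — values it read are unchanged (sig16 unchanged, sig17 unchanged); reused cached 1 without running.
  sig22: checked — values it read are unchanged (sig20 unchanged, sig18 unchanged); reused cached 5 without running.
  sig24: runs — sig8 -2->-3; result -3 (same value as before).
  sig25: checked — values it read are unchanged (sig13 unchanged, sig22 unchanged); reused cached 6 without running.
  sig28: checked — values it read are unchanged (sig24 unchanged, sig25 unchanged); reused cached -3 without running.
  sig29: checked — values it read are unchanged (sig28 unchanged); reused cached 3 without running.
  sig30: checked — values it read are unchanged (src4 unchanged, sig29 unchanged); reused cached 3 without running.
  sig31: checked — values it read are unchanged (sig30 unchanged, sig28 unchanged); reused cached -3 without running.
  sig33: checked — values it read are unchanged (sig24 unchanged, sig29 unchanged); reused cached 0 without running.
  sig35: checked — values it read are unchanged (sig33 unchanged, sig31 unchanged); reused cached 0 without running.

Key observation: the cutoff stops propagation at sig12 — its inputs' values are unchanged, so it reuses its cache.

New value of sig35: 0.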